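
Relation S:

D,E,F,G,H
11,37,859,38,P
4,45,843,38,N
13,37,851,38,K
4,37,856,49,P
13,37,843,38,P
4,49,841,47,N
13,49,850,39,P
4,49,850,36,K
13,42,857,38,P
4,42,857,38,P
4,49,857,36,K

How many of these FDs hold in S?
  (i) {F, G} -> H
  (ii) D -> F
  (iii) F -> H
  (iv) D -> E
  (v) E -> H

0

(i) {F, G} -> H: (F=843, G=38): 2 rows → H takes values {N, P} — violation — fails.
(ii) D -> F: D=4: 6 rows → F takes values {843, 856, 841, 850, 857} — violation; D=13: 4 rows → F takes values {851, 843, 850, 857} — violation — fails.
(iii) F -> H: F=843: 2 rows → H takes values {N, P} — violation; F=850: 2 rows → H takes values {P, K} — violation; F=857: 3 rows → H takes values {P, K} — violation — fails.
(iv) D -> E: D=4: 6 rows → E takes values {45, 37, 49, 42} — violation; D=13: 4 rows → E takes values {37, 49, 42} — violation — fails.
(v) E -> H: E=37: 4 rows → H takes values {P, K} — violation; E=49: 4 rows → H takes values {N, P, K} — violation — fails.
None of the 5 dependencies hold.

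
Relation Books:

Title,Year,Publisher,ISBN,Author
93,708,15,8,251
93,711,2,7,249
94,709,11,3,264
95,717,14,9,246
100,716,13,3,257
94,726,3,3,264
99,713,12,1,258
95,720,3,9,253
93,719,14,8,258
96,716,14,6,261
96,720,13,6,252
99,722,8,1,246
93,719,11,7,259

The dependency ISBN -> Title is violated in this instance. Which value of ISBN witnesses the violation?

3

ISBN=8: 2 rows → Title = 93, 93 ✓
ISBN=7: 2 rows → Title = 93, 93 ✓
ISBN=3: 3 rows → Title takes values {94, 100} — violation
ISBN=9: 2 rows → Title = 95, 95 ✓
ISBN=1: 2 rows → Title = 99, 99 ✓
ISBN=6: 2 rows → Title = 96, 96 ✓
The only ISBN value with inconsistent Title is ISBN=3.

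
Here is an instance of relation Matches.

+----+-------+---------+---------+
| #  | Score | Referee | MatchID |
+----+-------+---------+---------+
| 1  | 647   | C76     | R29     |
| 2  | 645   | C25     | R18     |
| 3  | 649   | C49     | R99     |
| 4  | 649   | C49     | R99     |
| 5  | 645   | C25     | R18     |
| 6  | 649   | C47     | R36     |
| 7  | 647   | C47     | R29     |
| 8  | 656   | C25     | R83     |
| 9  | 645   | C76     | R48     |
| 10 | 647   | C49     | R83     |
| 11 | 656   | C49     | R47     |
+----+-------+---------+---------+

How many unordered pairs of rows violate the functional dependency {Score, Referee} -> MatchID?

(Score=645, Referee=C25): all 2 rows agree on MatchID — 0 pairs.
(Score=649, Referee=C49): all 2 rows agree on MatchID — 0 pairs.

0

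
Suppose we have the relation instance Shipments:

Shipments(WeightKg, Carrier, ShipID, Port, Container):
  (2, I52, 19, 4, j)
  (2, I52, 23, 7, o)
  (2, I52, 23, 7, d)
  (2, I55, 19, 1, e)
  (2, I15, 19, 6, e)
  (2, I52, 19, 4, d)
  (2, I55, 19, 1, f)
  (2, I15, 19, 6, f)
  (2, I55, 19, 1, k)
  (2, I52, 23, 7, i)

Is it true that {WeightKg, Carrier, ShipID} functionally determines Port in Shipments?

Yes

(WeightKg=2, Carrier=I52, ShipID=19): 2 rows → Port = 4, 4 ✓
(WeightKg=2, Carrier=I52, ShipID=23): 3 rows → Port = 7, 7, 7 ✓
(WeightKg=2, Carrier=I55, ShipID=19): 3 rows → Port = 1, 1, 1 ✓
(WeightKg=2, Carrier=I15, ShipID=19): 2 rows → Port = 6, 6 ✓
Every {WeightKg, Carrier, ShipID} value is associated with a single Port value, so {WeightKg, Carrier, ShipID} → Port holds.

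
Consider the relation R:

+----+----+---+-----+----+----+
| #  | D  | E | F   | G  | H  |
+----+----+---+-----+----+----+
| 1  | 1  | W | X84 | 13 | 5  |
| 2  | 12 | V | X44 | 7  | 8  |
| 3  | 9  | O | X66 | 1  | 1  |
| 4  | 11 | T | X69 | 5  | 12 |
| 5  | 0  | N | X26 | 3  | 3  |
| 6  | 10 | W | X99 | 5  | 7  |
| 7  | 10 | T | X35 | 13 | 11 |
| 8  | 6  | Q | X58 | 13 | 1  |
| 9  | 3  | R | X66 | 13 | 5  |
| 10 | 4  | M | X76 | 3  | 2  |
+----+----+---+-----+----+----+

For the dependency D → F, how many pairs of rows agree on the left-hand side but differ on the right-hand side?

D=10: violating pairs (6,7) — 1 pair.

1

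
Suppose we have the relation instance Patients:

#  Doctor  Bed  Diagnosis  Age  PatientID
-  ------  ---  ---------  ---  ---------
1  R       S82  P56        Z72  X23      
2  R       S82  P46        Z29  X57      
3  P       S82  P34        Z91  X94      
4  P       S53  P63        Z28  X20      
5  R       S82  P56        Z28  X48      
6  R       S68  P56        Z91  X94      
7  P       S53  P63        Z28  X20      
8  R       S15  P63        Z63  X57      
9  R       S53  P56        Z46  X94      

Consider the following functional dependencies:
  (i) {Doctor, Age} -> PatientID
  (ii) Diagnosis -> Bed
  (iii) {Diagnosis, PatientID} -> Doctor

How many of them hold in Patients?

(i) {Doctor, Age} -> PatientID: every LHS value maps to a single RHS value — holds.
(ii) Diagnosis -> Bed: Diagnosis=P56: rows 1, 5, 6, 9 → Bed takes values {S82, S68, S53} — violation; Diagnosis=P63: rows 4, 7, 8 → Bed takes values {S53, S15} — violation — fails.
(iii) {Diagnosis, PatientID} -> Doctor: every LHS value maps to a single RHS value — holds.
2 of the 3 dependencies hold.

2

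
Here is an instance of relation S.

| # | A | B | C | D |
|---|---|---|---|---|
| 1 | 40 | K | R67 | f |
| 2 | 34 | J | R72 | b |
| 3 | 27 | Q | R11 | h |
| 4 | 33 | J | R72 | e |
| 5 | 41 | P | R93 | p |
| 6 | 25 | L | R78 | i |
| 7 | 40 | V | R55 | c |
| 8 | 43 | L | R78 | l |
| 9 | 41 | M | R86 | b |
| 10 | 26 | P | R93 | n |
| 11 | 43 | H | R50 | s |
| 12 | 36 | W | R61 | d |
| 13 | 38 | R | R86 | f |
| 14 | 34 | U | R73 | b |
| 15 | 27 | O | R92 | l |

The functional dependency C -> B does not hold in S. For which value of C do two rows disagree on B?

C=R67: row 1 → B = K ✓
C=R72: rows 2, 4 → B = J, J ✓
C=R11: row 3 → B = Q ✓
C=R93: rows 5, 10 → B = P, P ✓
C=R78: rows 6, 8 → B = L, L ✓
C=R55: row 7 → B = V ✓
C=R86: rows 9, 13 → B takes values {M, R} — violation
C=R50: row 11 → B = H ✓
C=R61: row 12 → B = W ✓
C=R73: row 14 → B = U ✓
C=R92: row 15 → B = O ✓
The only C value with inconsistent B is C=R86.

R86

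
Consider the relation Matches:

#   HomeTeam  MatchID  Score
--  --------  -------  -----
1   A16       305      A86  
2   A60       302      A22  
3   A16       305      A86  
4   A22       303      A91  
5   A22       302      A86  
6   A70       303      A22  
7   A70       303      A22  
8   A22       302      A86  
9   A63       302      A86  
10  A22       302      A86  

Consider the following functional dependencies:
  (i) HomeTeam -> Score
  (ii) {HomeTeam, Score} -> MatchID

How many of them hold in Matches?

(i) HomeTeam -> Score: HomeTeam=A22: rows 4, 5, 8, 10 → Score takes values {A91, A86} — violation — fails.
(ii) {HomeTeam, Score} -> MatchID: every LHS value maps to a single RHS value — holds.
1 of the 2 dependencies holds.

1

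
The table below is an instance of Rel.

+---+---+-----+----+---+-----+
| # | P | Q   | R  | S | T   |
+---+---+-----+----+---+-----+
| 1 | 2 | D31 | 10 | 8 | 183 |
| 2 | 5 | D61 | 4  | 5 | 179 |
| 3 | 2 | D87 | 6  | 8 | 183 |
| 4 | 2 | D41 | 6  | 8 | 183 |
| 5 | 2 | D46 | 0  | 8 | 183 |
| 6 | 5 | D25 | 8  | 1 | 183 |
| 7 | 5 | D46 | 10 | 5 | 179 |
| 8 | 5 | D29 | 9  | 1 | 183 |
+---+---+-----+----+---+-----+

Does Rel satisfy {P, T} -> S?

(P=2, T=183): rows 1, 3, 4, 5 → S = 8, 8, 8, 8 ✓
(P=5, T=179): rows 2, 7 → S = 5, 5 ✓
(P=5, T=183): rows 6, 8 → S = 1, 1 ✓
Every {P, T} value is associated with a single S value, so {P, T} -> S holds.

Yes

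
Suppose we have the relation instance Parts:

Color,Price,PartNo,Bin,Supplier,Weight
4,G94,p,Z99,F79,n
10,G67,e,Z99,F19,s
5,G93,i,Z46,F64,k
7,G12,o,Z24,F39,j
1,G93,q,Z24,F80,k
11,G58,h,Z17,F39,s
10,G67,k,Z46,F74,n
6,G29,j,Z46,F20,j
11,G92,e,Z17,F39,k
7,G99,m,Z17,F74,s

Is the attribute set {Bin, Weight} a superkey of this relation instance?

Two distinct rows share (Bin=Z17, Weight=s), so {Bin, Weight} does not determine every attribute — not a superkey.

No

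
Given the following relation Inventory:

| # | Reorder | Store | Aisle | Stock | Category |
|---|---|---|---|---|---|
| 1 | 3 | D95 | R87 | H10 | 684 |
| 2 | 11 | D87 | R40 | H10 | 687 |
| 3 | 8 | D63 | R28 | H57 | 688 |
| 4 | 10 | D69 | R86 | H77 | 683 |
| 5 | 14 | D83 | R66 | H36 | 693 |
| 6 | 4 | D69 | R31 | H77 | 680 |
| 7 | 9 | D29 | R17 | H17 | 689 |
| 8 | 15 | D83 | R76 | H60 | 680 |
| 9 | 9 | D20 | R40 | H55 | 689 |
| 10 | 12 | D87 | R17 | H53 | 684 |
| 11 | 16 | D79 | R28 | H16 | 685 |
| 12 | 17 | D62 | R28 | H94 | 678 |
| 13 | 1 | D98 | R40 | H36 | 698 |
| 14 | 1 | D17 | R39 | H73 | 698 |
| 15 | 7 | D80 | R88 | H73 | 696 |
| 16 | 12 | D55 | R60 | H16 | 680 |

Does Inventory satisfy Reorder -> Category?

Reorder=3: row 1 → Category = 684 ✓
Reorder=11: row 2 → Category = 687 ✓
Reorder=8: row 3 → Category = 688 ✓
Reorder=10: row 4 → Category = 683 ✓
Reorder=14: row 5 → Category = 693 ✓
Reorder=4: row 6 → Category = 680 ✓
Reorder=9: rows 7, 9 → Category = 689, 689 ✓
Reorder=15: row 8 → Category = 680 ✓
Reorder=12: rows 10, 16 → Category takes values {684, 680} — violation
Reorder=16: row 11 → Category = 685 ✓
Reorder=17: row 12 → Category = 678 ✓
Reorder=1: rows 13, 14 → Category = 698, 698 ✓
Reorder=7: row 15 → Category = 696 ✓
Two rows agree on Reorder but differ on Category, so Reorder -> Category does not hold.

No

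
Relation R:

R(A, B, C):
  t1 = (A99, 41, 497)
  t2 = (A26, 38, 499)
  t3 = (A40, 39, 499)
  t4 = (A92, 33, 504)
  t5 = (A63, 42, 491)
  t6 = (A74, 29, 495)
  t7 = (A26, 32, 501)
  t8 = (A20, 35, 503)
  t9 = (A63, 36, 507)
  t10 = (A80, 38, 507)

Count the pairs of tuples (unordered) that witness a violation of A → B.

A=A26: violating pairs (2,7) — 1 pair.
A=A63: violating pairs (5,9) — 1 pair.

2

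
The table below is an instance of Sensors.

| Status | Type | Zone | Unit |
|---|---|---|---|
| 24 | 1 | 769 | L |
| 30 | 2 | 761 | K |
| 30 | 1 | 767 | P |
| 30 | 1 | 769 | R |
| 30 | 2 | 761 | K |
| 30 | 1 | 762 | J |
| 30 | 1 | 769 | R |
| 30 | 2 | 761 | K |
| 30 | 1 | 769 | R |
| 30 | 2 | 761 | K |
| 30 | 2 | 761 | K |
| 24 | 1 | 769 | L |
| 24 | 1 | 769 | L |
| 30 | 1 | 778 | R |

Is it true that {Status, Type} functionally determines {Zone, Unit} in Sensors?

(Status=24, Type=1): 3 rows → {Zone,Unit} = (769, L), (769, L), (769, L) ✓
(Status=30, Type=2): 5 rows → {Zone,Unit} = (761, K), (761, K), (761, K), (761, K), (761, K) ✓
(Status=30, Type=1): 6 rows → {Zone,Unit} takes values {(767, P), (769, R), (762, J), (778, R)} — violation
Two rows agree on {Status, Type} but differ on {Zone, Unit}, so {Status, Type} → {Zone, Unit} does not hold.

No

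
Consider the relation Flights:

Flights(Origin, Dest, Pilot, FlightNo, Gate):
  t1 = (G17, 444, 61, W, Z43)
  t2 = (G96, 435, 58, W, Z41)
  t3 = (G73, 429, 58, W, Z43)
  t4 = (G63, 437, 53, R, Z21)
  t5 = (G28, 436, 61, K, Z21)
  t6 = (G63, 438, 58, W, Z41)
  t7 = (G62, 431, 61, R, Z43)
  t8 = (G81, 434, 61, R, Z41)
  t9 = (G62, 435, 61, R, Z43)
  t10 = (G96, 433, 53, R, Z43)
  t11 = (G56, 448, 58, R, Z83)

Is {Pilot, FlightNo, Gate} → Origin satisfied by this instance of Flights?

(Pilot=61, FlightNo=W, Gate=Z43): row 1 → Origin = G17 ✓
(Pilot=58, FlightNo=W, Gate=Z41): rows 2, 6 → Origin takes values {G96, G63} — violation
(Pilot=58, FlightNo=W, Gate=Z43): row 3 → Origin = G73 ✓
(Pilot=53, FlightNo=R, Gate=Z21): row 4 → Origin = G63 ✓
(Pilot=61, FlightNo=K, Gate=Z21): row 5 → Origin = G28 ✓
(Pilot=61, FlightNo=R, Gate=Z43): rows 7, 9 → Origin = G62, G62 ✓
(Pilot=61, FlightNo=R, Gate=Z41): row 8 → Origin = G81 ✓
(Pilot=53, FlightNo=R, Gate=Z43): row 10 → Origin = G96 ✓
(Pilot=58, FlightNo=R, Gate=Z83): row 11 → Origin = G56 ✓
Two rows agree on {Pilot, FlightNo, Gate} but differ on Origin, so {Pilot, FlightNo, Gate} → Origin does not hold.

No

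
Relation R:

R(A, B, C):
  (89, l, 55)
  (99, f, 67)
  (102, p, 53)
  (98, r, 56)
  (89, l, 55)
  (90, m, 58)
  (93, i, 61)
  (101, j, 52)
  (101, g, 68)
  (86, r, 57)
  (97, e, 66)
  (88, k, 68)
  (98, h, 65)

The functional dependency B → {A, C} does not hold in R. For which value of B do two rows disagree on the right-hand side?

r

B=l: 2 rows → {A,C} = (89, 55), (89, 55) ✓
B=f: 1 row → {A,C} = (99, 67) ✓
B=p: 1 row → {A,C} = (102, 53) ✓
B=r: 2 rows → {A,C} takes values {(98, 56), (86, 57)} — violation
B=m: 1 row → {A,C} = (90, 58) ✓
B=i: 1 row → {A,C} = (93, 61) ✓
B=j: 1 row → {A,C} = (101, 52) ✓
B=g: 1 row → {A,C} = (101, 68) ✓
B=e: 1 row → {A,C} = (97, 66) ✓
B=k: 1 row → {A,C} = (88, 68) ✓
B=h: 1 row → {A,C} = (98, 65) ✓
The only B value with inconsistent RHS is B=r.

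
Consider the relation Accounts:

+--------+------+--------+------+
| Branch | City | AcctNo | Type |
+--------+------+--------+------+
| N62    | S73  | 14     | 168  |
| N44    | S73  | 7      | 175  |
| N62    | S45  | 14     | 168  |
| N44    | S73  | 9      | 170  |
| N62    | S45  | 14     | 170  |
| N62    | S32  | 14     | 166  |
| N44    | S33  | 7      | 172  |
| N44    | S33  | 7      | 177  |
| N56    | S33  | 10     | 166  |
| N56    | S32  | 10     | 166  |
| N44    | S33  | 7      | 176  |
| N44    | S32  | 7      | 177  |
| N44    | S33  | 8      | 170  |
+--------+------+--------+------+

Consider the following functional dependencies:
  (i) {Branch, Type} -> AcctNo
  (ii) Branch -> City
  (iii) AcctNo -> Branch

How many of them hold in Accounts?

1

(i) {Branch, Type} -> AcctNo: (Branch=N44, Type=170): 2 rows → AcctNo takes values {9, 8} — violation — fails.
(ii) Branch -> City: Branch=N62: 4 rows → City takes values {S73, S45, S32} — violation; Branch=N44: 7 rows → City takes values {S73, S33, S32} — violation; Branch=N56: 2 rows → City takes values {S33, S32} — violation — fails.
(iii) AcctNo -> Branch: every LHS value maps to a single RHS value — holds.
1 of the 3 dependencies holds.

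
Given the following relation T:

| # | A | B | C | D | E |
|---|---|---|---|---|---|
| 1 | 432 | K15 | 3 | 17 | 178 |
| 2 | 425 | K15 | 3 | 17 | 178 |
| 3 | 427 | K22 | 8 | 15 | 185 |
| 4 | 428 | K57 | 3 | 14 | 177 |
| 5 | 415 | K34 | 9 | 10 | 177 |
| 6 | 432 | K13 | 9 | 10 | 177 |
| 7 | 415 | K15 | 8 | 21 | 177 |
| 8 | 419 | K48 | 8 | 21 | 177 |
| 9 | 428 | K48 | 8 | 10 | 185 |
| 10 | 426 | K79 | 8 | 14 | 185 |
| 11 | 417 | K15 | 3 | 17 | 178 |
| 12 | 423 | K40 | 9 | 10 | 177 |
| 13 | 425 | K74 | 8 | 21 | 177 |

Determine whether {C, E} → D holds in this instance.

(C=3, E=178): rows 1, 2, 11 → D = 17, 17, 17 ✓
(C=8, E=185): rows 3, 9, 10 → D takes values {15, 10, 14} — violation
(C=3, E=177): row 4 → D = 14 ✓
(C=9, E=177): rows 5, 6, 12 → D = 10, 10, 10 ✓
(C=8, E=177): rows 7, 8, 13 → D = 21, 21, 21 ✓
Two rows agree on {C, E} but differ on D, so {C, E} → D does not hold.

No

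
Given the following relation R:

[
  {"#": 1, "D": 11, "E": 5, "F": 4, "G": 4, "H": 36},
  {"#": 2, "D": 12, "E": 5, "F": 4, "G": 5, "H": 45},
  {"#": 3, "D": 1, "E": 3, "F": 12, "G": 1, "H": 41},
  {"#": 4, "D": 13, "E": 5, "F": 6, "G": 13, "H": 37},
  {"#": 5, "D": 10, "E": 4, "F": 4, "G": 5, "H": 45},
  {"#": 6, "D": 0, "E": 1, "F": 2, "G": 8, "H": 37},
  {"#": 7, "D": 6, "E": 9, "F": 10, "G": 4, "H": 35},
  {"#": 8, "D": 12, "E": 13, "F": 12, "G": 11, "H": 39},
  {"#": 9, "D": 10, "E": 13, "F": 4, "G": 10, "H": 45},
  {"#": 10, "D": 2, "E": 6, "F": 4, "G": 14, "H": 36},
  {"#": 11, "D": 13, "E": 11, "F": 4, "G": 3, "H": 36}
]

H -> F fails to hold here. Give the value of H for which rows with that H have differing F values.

H=36: rows 1, 10, 11 → F = 4, 4, 4 ✓
H=45: rows 2, 5, 9 → F = 4, 4, 4 ✓
H=41: row 3 → F = 12 ✓
H=37: rows 4, 6 → F takes values {6, 2} — violation
H=35: row 7 → F = 10 ✓
H=39: row 8 → F = 12 ✓
The only H value with inconsistent F is H=37.

37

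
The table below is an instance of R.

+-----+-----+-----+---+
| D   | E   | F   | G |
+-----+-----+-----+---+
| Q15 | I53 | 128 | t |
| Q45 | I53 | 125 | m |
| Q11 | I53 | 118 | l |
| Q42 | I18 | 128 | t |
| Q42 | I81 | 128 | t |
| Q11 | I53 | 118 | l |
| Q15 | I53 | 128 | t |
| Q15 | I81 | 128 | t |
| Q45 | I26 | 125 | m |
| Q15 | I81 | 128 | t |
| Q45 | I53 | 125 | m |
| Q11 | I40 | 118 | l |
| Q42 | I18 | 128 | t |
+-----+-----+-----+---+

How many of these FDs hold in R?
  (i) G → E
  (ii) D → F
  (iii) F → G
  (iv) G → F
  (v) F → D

3

(i) G → E: G=t: 7 rows → E takes values {I53, I18, I81} — violation; G=m: 3 rows → E takes values {I53, I26} — violation; G=l: 3 rows → E takes values {I53, I40} — violation — fails.
(ii) D → F: every LHS value maps to a single RHS value — holds.
(iii) F → G: every LHS value maps to a single RHS value — holds.
(iv) G → F: every LHS value maps to a single RHS value — holds.
(v) F → D: F=128: 7 rows → D takes values {Q15, Q42} — violation — fails.
3 of the 5 dependencies hold.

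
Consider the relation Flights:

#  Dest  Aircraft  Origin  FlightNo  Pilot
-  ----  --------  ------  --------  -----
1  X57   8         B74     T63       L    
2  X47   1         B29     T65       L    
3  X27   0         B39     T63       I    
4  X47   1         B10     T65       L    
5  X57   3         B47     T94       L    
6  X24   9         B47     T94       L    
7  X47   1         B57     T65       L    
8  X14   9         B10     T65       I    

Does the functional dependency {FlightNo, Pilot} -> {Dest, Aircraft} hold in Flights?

(FlightNo=T63, Pilot=L): row 1 → {Dest,Aircraft} = (X57, 8) ✓
(FlightNo=T65, Pilot=L): rows 2, 4, 7 → {Dest,Aircraft} = (X47, 1), (X47, 1), (X47, 1) ✓
(FlightNo=T63, Pilot=I): row 3 → {Dest,Aircraft} = (X27, 0) ✓
(FlightNo=T94, Pilot=L): rows 5, 6 → {Dest,Aircraft} takes values {(X57, 3), (X24, 9)} — violation
(FlightNo=T65, Pilot=I): row 8 → {Dest,Aircraft} = (X14, 9) ✓
Two rows agree on {FlightNo, Pilot} but differ on {Dest, Aircraft}, so {FlightNo, Pilot} -> {Dest, Aircraft} does not hold.

No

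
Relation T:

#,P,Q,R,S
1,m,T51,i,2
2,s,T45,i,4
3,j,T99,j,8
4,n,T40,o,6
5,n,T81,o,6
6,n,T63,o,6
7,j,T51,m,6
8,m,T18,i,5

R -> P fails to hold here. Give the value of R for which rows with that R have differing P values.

R=i: rows 1, 2, 8 → P takes values {m, s} — violation
R=j: row 3 → P = j ✓
R=o: rows 4, 5, 6 → P = n, n, n ✓
R=m: row 7 → P = j ✓
The only R value with inconsistent P is R=i.

i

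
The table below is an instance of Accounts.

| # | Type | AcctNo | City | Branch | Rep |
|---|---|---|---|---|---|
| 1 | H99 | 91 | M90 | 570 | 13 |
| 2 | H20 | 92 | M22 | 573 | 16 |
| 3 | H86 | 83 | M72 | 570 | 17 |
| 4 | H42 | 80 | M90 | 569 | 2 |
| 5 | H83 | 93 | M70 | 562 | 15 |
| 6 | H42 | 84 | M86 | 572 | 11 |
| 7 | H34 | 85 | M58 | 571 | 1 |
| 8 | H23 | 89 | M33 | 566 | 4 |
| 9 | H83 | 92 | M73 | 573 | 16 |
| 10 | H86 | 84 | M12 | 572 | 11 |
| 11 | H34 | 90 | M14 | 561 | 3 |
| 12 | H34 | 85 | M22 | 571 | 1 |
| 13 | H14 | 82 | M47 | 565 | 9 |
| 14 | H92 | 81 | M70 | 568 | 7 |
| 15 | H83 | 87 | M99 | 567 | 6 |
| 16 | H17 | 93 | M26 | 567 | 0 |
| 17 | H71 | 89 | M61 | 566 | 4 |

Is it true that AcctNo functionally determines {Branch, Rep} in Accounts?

No

AcctNo=91: row 1 → {Branch,Rep} = (570, 13) ✓
AcctNo=92: rows 2, 9 → {Branch,Rep} = (573, 16), (573, 16) ✓
AcctNo=83: row 3 → {Branch,Rep} = (570, 17) ✓
AcctNo=80: row 4 → {Branch,Rep} = (569, 2) ✓
AcctNo=93: rows 5, 16 → {Branch,Rep} takes values {(562, 15), (567, 0)} — violation
AcctNo=84: rows 6, 10 → {Branch,Rep} = (572, 11), (572, 11) ✓
AcctNo=85: rows 7, 12 → {Branch,Rep} = (571, 1), (571, 1) ✓
AcctNo=89: rows 8, 17 → {Branch,Rep} = (566, 4), (566, 4) ✓
AcctNo=90: row 11 → {Branch,Rep} = (561, 3) ✓
AcctNo=82: row 13 → {Branch,Rep} = (565, 9) ✓
AcctNo=81: row 14 → {Branch,Rep} = (568, 7) ✓
AcctNo=87: row 15 → {Branch,Rep} = (567, 6) ✓
Two rows agree on AcctNo but differ on {Branch, Rep}, so AcctNo → {Branch, Rep} does not hold.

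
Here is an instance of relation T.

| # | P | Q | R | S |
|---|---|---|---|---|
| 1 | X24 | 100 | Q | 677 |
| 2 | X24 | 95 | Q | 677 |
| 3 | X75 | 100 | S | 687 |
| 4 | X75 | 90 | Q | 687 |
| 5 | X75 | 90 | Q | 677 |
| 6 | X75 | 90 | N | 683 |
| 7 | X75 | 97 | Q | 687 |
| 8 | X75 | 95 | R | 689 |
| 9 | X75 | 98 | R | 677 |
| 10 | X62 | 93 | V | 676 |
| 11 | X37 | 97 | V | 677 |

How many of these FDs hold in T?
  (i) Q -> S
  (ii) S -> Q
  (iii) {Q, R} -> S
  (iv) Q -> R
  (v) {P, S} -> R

0

(i) Q -> S: Q=100: rows 1, 3 → S takes values {677, 687} — violation; Q=95: rows 2, 8 → S takes values {677, 689} — violation; Q=90: rows 4, 5, 6 → S takes values {687, 677, 683} — violation; Q=97: rows 7, 11 → S takes values {687, 677} — violation — fails.
(ii) S -> Q: S=677: rows 1, 2, 5, 9, 11 → Q takes values {100, 95, 90, 98, 97} — violation; S=687: rows 3, 4, 7 → Q takes values {100, 90, 97} — violation — fails.
(iii) {Q, R} -> S: (Q=90, R=Q): rows 4, 5 → S takes values {687, 677} — violation — fails.
(iv) Q -> R: Q=100: rows 1, 3 → R takes values {Q, S} — violation; Q=95: rows 2, 8 → R takes values {Q, R} — violation; Q=90: rows 4, 5, 6 → R takes values {Q, N} — violation; Q=97: rows 7, 11 → R takes values {Q, V} — violation — fails.
(v) {P, S} -> R: (P=X75, S=687): rows 3, 4, 7 → R takes values {S, Q} — violation; (P=X75, S=677): rows 5, 9 → R takes values {Q, R} — violation — fails.
None of the 5 dependencies hold.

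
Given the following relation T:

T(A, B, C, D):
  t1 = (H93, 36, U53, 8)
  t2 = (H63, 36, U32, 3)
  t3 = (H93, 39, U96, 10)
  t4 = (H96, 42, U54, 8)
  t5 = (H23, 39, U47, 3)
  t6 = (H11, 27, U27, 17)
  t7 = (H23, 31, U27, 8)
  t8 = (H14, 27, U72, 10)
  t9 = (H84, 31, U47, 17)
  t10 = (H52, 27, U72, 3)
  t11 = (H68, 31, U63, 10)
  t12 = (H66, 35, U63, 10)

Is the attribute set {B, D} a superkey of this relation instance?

All 12 rows have distinct {B, D} values, so {B, D} → (all attributes) holds and {B, D} is a superkey.

Yes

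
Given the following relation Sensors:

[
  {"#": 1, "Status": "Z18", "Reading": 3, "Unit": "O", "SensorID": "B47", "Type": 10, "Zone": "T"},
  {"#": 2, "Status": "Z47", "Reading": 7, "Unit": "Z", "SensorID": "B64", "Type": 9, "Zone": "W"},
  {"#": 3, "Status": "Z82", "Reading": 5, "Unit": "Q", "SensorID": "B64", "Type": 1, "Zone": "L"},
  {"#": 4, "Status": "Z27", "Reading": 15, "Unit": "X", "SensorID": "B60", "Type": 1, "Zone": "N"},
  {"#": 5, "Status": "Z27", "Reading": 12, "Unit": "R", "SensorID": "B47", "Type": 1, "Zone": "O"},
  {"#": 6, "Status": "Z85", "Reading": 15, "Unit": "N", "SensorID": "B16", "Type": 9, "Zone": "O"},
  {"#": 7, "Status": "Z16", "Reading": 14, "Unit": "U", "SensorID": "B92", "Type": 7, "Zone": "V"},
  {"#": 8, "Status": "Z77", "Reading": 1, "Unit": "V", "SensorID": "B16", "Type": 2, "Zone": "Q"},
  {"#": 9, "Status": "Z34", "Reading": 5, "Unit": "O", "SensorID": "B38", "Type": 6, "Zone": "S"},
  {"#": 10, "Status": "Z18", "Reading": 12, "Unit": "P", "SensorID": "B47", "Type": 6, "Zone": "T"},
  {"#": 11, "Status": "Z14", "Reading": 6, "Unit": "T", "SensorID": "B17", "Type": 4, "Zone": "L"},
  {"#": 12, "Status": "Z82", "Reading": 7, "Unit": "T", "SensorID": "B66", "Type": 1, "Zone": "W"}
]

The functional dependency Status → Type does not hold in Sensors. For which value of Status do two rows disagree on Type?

Status=Z18: rows 1, 10 → Type takes values {10, 6} — violation
Status=Z47: row 2 → Type = 9 ✓
Status=Z82: rows 3, 12 → Type = 1, 1 ✓
Status=Z27: rows 4, 5 → Type = 1, 1 ✓
Status=Z85: row 6 → Type = 9 ✓
Status=Z16: row 7 → Type = 7 ✓
Status=Z77: row 8 → Type = 2 ✓
Status=Z34: row 9 → Type = 6 ✓
Status=Z14: row 11 → Type = 4 ✓
The only Status value with inconsistent Type is Status=Z18.

Z18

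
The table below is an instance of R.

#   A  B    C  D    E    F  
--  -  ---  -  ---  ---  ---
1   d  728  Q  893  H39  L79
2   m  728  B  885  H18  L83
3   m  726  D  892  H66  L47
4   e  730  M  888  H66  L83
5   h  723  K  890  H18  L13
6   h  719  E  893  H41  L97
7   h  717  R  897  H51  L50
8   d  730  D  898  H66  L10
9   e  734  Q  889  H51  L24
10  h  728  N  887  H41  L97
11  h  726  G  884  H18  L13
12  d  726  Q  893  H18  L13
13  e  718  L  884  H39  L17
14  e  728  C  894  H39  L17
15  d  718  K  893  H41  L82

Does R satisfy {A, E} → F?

(A=d, E=H39): row 1 → F = L79 ✓
(A=m, E=H18): row 2 → F = L83 ✓
(A=m, E=H66): row 3 → F = L47 ✓
(A=e, E=H66): row 4 → F = L83 ✓
(A=h, E=H18): rows 5, 11 → F = L13, L13 ✓
(A=h, E=H41): rows 6, 10 → F = L97, L97 ✓
(A=h, E=H51): row 7 → F = L50 ✓
(A=d, E=H66): row 8 → F = L10 ✓
(A=e, E=H51): row 9 → F = L24 ✓
(A=d, E=H18): row 12 → F = L13 ✓
(A=e, E=H39): rows 13, 14 → F = L17, L17 ✓
(A=d, E=H41): row 15 → F = L82 ✓
Every {A, E} value is associated with a single F value, so {A, E} → F holds.

Yes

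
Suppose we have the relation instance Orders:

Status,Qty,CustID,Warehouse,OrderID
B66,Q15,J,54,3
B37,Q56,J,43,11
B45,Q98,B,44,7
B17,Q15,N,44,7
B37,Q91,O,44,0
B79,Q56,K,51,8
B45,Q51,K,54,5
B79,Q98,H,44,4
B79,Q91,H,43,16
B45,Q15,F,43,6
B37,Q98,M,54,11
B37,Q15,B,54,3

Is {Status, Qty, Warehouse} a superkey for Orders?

Yes

All 12 rows have distinct {Status, Qty, Warehouse} values, so {Status, Qty, Warehouse} → (all attributes) holds and {Status, Qty, Warehouse} is a superkey.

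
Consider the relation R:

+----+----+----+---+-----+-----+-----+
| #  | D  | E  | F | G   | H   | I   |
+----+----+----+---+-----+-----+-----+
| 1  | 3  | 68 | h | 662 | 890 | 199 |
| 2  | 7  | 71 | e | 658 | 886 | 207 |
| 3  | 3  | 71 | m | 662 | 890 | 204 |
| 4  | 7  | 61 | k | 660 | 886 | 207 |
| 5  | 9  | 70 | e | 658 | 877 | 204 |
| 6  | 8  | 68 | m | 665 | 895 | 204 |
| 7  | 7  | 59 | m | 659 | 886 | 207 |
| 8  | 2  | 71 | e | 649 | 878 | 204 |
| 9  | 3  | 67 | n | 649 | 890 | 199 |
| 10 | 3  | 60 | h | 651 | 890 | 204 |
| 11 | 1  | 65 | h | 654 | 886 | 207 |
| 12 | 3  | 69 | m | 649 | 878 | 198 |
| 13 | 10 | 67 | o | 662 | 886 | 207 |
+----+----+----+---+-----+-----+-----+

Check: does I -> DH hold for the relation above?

No

I=199: rows 1, 9 → {D,H} = (3, 890), (3, 890) ✓
I=207: rows 2, 4, 7, 11, 13 → {D,H} takes values {(7, 886), (1, 886), (10, 886)} — violation
I=204: rows 3, 5, 6, 8, 10 → {D,H} takes values {(3, 890), (9, 877), (8, 895), (2, 878)} — violation
I=198: row 12 → {D,H} = (3, 878) ✓
Two rows agree on I but differ on DH, so I -> DH does not hold.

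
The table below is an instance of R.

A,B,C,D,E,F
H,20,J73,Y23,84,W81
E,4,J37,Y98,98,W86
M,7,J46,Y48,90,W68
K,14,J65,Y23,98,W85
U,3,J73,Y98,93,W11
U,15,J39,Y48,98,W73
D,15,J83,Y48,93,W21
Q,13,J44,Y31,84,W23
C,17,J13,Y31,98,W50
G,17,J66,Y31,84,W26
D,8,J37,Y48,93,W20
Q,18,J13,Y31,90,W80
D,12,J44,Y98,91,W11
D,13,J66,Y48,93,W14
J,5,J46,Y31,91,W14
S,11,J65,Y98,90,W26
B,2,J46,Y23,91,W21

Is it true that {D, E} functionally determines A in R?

(D=Y23, E=84): 1 row → A = H ✓
(D=Y98, E=98): 1 row → A = E ✓
(D=Y48, E=90): 1 row → A = M ✓
(D=Y23, E=98): 1 row → A = K ✓
(D=Y98, E=93): 1 row → A = U ✓
(D=Y48, E=98): 1 row → A = U ✓
(D=Y48, E=93): 3 rows → A = D, D, D ✓
(D=Y31, E=84): 2 rows → A takes values {Q, G} — violation
(D=Y31, E=98): 1 row → A = C ✓
(D=Y31, E=90): 1 row → A = Q ✓
(D=Y98, E=91): 1 row → A = D ✓
(D=Y31, E=91): 1 row → A = J ✓
(D=Y98, E=90): 1 row → A = S ✓
(D=Y23, E=91): 1 row → A = B ✓
Two rows agree on {D, E} but differ on A, so {D, E} -> A does not hold.

No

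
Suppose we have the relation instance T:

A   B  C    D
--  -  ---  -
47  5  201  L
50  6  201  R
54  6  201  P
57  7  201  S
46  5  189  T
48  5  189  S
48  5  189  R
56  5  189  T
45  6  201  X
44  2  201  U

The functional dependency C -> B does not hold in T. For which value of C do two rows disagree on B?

201

C=201: 6 rows → B takes values {5, 6, 7, 2} — violation
C=189: 4 rows → B = 5, 5, 5, 5 ✓
The only C value with inconsistent B is C=201.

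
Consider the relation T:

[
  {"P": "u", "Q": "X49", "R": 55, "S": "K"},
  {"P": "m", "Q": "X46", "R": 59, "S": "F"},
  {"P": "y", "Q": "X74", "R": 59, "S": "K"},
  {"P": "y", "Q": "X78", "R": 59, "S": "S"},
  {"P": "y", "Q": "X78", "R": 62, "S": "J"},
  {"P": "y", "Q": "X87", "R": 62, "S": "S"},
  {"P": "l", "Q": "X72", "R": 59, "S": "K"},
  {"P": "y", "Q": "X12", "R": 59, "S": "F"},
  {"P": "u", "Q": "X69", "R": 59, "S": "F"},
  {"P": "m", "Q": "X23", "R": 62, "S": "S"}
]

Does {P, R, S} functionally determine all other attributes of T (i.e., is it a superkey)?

Yes

All 10 rows have distinct {P, R, S} values, so {P, R, S} → (all attributes) holds and {P, R, S} is a superkey.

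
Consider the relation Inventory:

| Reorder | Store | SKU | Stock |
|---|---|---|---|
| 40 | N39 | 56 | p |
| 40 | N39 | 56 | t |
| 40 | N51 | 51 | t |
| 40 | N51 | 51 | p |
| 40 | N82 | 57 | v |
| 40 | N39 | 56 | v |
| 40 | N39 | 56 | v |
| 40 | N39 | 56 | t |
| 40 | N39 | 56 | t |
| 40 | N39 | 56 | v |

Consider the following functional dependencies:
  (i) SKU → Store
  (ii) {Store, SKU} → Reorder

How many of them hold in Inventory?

2

(i) SKU → Store: every LHS value maps to a single RHS value — holds.
(ii) {Store, SKU} → Reorder: every LHS value maps to a single RHS value — holds.
2 of the 2 dependencies hold.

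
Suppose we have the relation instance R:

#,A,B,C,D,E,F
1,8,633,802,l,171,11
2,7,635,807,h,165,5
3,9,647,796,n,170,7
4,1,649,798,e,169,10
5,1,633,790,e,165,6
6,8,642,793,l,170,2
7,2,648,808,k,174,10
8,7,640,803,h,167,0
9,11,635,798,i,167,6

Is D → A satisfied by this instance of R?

D=l: rows 1, 6 → A = 8, 8 ✓
D=h: rows 2, 8 → A = 7, 7 ✓
D=n: row 3 → A = 9 ✓
D=e: rows 4, 5 → A = 1, 1 ✓
D=k: row 7 → A = 2 ✓
D=i: row 9 → A = 11 ✓
Every D value is associated with a single A value, so D → A holds.

Yes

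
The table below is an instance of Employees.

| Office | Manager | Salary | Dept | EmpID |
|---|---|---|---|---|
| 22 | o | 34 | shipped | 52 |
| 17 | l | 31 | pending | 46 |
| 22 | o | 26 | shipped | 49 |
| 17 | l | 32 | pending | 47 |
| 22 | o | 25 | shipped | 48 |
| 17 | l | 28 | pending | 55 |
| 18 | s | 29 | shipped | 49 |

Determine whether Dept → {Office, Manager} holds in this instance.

No

Dept=shipped: 4 rows → {Office,Manager} takes values {(22, o), (18, s)} — violation
Dept=pending: 3 rows → {Office,Manager} = (17, l), (17, l), (17, l) ✓
Two rows agree on Dept but differ on {Office, Manager}, so Dept → {Office, Manager} does not hold.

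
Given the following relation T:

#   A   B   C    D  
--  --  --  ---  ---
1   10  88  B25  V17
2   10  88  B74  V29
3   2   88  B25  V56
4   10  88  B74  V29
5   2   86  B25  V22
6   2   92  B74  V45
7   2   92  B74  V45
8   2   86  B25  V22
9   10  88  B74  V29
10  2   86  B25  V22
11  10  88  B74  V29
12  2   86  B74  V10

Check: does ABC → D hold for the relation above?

(A=10, B=88, C=B25): row 1 → D = V17 ✓
(A=10, B=88, C=B74): rows 2, 4, 9, 11 → D = V29, V29, V29, V29 ✓
(A=2, B=88, C=B25): row 3 → D = V56 ✓
(A=2, B=86, C=B25): rows 5, 8, 10 → D = V22, V22, V22 ✓
(A=2, B=92, C=B74): rows 6, 7 → D = V45, V45 ✓
(A=2, B=86, C=B74): row 12 → D = V10 ✓
Every ABC value is associated with a single D value, so ABC → D holds.

Yes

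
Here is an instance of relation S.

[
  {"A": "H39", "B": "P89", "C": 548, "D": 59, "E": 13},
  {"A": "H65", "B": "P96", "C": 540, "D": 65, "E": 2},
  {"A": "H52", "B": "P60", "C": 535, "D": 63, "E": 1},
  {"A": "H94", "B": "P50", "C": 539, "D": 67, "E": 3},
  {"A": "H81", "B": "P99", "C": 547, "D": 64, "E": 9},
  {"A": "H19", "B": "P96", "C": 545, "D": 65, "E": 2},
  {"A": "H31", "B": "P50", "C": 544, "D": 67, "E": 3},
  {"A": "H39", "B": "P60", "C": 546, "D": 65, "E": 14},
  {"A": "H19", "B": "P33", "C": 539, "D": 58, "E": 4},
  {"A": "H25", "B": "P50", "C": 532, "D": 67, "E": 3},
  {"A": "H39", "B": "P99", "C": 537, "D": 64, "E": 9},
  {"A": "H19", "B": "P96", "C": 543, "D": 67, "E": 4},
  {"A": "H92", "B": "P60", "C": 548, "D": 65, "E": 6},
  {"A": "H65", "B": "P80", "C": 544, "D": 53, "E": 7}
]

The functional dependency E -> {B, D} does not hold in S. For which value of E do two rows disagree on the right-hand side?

E=13: 1 row → {B,D} = (P89, 59) ✓
E=2: 2 rows → {B,D} = (P96, 65), (P96, 65) ✓
E=1: 1 row → {B,D} = (P60, 63) ✓
E=3: 3 rows → {B,D} = (P50, 67), (P50, 67), (P50, 67) ✓
E=9: 2 rows → {B,D} = (P99, 64), (P99, 64) ✓
E=14: 1 row → {B,D} = (P60, 65) ✓
E=4: 2 rows → {B,D} takes values {(P33, 58), (P96, 67)} — violation
E=6: 1 row → {B,D} = (P60, 65) ✓
E=7: 1 row → {B,D} = (P80, 53) ✓
The only E value with inconsistent RHS is E=4.

4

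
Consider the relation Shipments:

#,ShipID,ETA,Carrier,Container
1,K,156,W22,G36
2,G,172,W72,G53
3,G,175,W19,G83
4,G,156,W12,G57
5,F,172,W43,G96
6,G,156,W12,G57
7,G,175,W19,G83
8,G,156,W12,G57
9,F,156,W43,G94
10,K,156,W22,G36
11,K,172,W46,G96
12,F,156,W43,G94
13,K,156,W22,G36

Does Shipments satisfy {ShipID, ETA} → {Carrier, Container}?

(ShipID=K, ETA=156): rows 1, 10, 13 → {Carrier,Container} = (W22, G36), (W22, G36), (W22, G36) ✓
(ShipID=G, ETA=172): row 2 → {Carrier,Container} = (W72, G53) ✓
(ShipID=G, ETA=175): rows 3, 7 → {Carrier,Container} = (W19, G83), (W19, G83) ✓
(ShipID=G, ETA=156): rows 4, 6, 8 → {Carrier,Container} = (W12, G57), (W12, G57), (W12, G57) ✓
(ShipID=F, ETA=172): row 5 → {Carrier,Container} = (W43, G96) ✓
(ShipID=F, ETA=156): rows 9, 12 → {Carrier,Container} = (W43, G94), (W43, G94) ✓
(ShipID=K, ETA=172): row 11 → {Carrier,Container} = (W46, G96) ✓
Every {ShipID, ETA} value is associated with a single {Carrier, Container} value, so {ShipID, ETA} → {Carrier, Container} holds.

Yes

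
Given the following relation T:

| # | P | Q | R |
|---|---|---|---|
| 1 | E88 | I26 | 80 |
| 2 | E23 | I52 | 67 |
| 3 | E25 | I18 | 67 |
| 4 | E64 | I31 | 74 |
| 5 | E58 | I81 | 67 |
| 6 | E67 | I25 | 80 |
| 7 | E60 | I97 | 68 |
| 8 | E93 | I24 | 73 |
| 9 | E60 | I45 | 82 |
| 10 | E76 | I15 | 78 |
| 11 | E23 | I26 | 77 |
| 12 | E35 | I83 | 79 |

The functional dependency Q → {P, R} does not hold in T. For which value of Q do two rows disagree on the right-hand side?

Q=I26: rows 1, 11 → {P,R} takes values {(E88, 80), (E23, 77)} — violation
Q=I52: row 2 → {P,R} = (E23, 67) ✓
Q=I18: row 3 → {P,R} = (E25, 67) ✓
Q=I31: row 4 → {P,R} = (E64, 74) ✓
Q=I81: row 5 → {P,R} = (E58, 67) ✓
Q=I25: row 6 → {P,R} = (E67, 80) ✓
Q=I97: row 7 → {P,R} = (E60, 68) ✓
Q=I24: row 8 → {P,R} = (E93, 73) ✓
Q=I45: row 9 → {P,R} = (E60, 82) ✓
Q=I15: row 10 → {P,R} = (E76, 78) ✓
Q=I83: row 12 → {P,R} = (E35, 79) ✓
The only Q value with inconsistent RHS is Q=I26.

I26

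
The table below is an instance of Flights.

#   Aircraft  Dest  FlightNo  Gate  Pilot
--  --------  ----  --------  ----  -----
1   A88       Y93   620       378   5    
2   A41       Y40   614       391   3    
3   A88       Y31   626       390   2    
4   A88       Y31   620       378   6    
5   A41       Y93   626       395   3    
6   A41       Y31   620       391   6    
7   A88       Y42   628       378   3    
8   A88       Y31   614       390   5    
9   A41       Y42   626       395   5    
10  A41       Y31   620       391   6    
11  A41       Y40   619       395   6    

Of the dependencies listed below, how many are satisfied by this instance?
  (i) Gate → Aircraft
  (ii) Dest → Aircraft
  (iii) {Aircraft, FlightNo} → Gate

2

(i) Gate → Aircraft: every LHS value maps to a single RHS value — holds.
(ii) Dest → Aircraft: Dest=Y93: rows 1, 5 → Aircraft takes values {A88, A41} — violation; Dest=Y31: rows 3, 4, 6, 8, 10 → Aircraft takes values {A88, A41} — violation; Dest=Y42: rows 7, 9 → Aircraft takes values {A88, A41} — violation — fails.
(iii) {Aircraft, FlightNo} → Gate: every LHS value maps to a single RHS value — holds.
2 of the 3 dependencies hold.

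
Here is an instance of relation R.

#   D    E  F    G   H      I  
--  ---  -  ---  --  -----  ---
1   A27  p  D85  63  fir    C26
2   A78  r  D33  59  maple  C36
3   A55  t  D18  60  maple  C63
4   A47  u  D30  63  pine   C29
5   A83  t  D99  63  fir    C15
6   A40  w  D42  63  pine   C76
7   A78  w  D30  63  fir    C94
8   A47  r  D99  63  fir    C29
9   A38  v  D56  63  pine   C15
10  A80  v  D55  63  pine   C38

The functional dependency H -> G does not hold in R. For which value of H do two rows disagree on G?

H=fir: rows 1, 5, 7, 8 → G = 63, 63, 63, 63 ✓
H=maple: rows 2, 3 → G takes values {59, 60} — violation
H=pine: rows 4, 6, 9, 10 → G = 63, 63, 63, 63 ✓
The only H value with inconsistent G is H=maple.

maple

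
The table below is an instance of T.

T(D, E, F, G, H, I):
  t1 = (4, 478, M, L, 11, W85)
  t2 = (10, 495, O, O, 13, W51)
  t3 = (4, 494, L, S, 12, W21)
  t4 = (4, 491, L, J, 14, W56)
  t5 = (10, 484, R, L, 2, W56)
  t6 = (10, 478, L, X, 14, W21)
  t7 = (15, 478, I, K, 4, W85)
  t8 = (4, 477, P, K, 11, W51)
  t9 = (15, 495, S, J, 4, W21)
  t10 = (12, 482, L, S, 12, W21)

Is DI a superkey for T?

All 10 rows have distinct DI values, so DI → (all attributes) holds and DI is a superkey.

Yes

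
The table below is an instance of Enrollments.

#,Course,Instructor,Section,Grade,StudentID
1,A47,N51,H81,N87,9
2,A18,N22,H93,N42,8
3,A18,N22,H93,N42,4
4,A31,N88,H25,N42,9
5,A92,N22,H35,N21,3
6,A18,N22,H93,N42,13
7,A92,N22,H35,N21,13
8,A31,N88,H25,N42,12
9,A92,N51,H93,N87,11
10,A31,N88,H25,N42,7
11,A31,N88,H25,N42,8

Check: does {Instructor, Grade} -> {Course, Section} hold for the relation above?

No

(Instructor=N51, Grade=N87): rows 1, 9 → {Course,Section} takes values {(A47, H81), (A92, H93)} — violation
(Instructor=N22, Grade=N42): rows 2, 3, 6 → {Course,Section} = (A18, H93), (A18, H93), (A18, H93) ✓
(Instructor=N88, Grade=N42): rows 4, 8, 10, 11 → {Course,Section} = (A31, H25), (A31, H25), (A31, H25), (A31, H25) ✓
(Instructor=N22, Grade=N21): rows 5, 7 → {Course,Section} = (A92, H35), (A92, H35) ✓
Two rows agree on {Instructor, Grade} but differ on {Course, Section}, so {Instructor, Grade} -> {Course, Section} does not hold.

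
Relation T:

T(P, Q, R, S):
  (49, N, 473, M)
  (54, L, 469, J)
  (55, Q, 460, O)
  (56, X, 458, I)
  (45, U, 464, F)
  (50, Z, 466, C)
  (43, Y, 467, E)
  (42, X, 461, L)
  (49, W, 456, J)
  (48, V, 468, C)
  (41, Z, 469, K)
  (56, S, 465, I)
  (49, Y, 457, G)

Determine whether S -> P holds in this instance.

No

S=M: 1 row → P = 49 ✓
S=J: 2 rows → P takes values {54, 49} — violation
S=O: 1 row → P = 55 ✓
S=I: 2 rows → P = 56, 56 ✓
S=F: 1 row → P = 45 ✓
S=C: 2 rows → P takes values {50, 48} — violation
S=E: 1 row → P = 43 ✓
S=L: 1 row → P = 42 ✓
S=K: 1 row → P = 41 ✓
S=G: 1 row → P = 49 ✓
Two rows agree on S but differ on P, so S -> P does not hold.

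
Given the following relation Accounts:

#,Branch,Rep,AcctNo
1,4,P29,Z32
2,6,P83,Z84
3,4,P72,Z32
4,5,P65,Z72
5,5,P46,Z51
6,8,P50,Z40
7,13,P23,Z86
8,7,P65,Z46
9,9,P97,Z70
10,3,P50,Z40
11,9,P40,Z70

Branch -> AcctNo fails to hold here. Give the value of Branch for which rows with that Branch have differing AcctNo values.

5

Branch=4: rows 1, 3 → AcctNo = Z32, Z32 ✓
Branch=6: row 2 → AcctNo = Z84 ✓
Branch=5: rows 4, 5 → AcctNo takes values {Z72, Z51} — violation
Branch=8: row 6 → AcctNo = Z40 ✓
Branch=13: row 7 → AcctNo = Z86 ✓
Branch=7: row 8 → AcctNo = Z46 ✓
Branch=9: rows 9, 11 → AcctNo = Z70, Z70 ✓
Branch=3: row 10 → AcctNo = Z40 ✓
The only Branch value with inconsistent AcctNo is Branch=5.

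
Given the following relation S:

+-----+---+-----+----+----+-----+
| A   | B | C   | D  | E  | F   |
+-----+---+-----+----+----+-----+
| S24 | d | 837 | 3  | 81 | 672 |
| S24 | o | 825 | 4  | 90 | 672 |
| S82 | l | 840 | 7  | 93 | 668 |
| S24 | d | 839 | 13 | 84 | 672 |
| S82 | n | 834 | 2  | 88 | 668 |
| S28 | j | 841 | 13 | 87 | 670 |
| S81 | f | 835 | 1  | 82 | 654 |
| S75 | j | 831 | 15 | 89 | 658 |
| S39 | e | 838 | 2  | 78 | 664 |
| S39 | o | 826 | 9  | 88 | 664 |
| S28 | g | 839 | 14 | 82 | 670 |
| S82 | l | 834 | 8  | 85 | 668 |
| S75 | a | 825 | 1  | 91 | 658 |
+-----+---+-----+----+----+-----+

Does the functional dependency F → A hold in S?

F=672: 3 rows → A = S24, S24, S24 ✓
F=668: 3 rows → A = S82, S82, S82 ✓
F=670: 2 rows → A = S28, S28 ✓
F=654: 1 row → A = S81 ✓
F=658: 2 rows → A = S75, S75 ✓
F=664: 2 rows → A = S39, S39 ✓
Every F value is associated with a single A value, so F → A holds.

Yes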